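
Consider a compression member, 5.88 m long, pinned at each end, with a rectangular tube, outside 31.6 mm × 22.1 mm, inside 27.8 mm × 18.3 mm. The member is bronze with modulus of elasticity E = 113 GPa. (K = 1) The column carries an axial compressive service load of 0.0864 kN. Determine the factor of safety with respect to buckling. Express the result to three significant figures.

Weak-axis I_min = (h_o·b_o³ − h_i·b_i³)/12 with b_o = 22.1, b_i = 18.30 mm (shorter outer/inner sides).
I_min = (31.6×22.1³ − 27.80×18.30³)/12 = 1.423×10^4 mm⁴
I = 1.423×10^4 mm⁴ = 1.423×10^-8 m⁴
Effective length L_e = K·L = 1 × 5.88 = 5.880 m
P_cr = π²EI / L_e² = π² × 113×10⁹ × 1.423×10^-8 / 5.880² = 458.9 N
Factor of safety n = P_cr / P = 0.45889 / 0.0864 = 5.31

n ≈ 5.31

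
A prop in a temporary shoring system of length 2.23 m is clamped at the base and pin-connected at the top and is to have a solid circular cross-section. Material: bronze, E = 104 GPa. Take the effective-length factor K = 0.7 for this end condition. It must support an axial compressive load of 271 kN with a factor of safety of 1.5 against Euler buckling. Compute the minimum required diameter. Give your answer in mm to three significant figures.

d ≈ 66.6 mm

Required P_cr = n·P = 1.5 × 271 = 406.5 kN
L_e = K·L = 0.7 × 2.23 = 1.561 m
Required I = P_cr·L_e²/(π²E) = 4.065×10^5 × 1.561² / (π² × 1.04×10^11) = 9.650×10^-7 m⁴
I_req = 9.650×10^5 mm⁴
Solid circle: I = πd⁴/64  ⇒  d = (64I/π)^(1/4) = (64×9.650×10^5/π)^(1/4) = 66.6 mm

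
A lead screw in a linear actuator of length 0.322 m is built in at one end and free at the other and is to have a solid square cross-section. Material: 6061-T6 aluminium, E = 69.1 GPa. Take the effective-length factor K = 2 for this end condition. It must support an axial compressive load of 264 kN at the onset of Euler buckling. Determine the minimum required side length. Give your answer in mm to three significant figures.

L_e = K·L = 2 × 0.322 = 0.6440 m
Required I = P_cr·L_e²/(π²E) = 2.640×10^5 × 0.6440² / (π² × 6.91×10^10) = 1.605×10^-7 m⁴
I_req = 1.605×10^5 mm⁴
Solid square: I = a⁴/12  ⇒  a = (12I)^(1/4) = (12×1.605×10^5)^(1/4) = 37.3 mm

a ≈ 37.3 mm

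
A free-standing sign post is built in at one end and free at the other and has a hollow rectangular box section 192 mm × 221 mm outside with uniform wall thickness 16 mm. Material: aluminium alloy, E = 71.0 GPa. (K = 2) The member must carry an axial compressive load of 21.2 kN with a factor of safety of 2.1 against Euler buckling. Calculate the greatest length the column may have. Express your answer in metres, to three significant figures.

L_max ≈ 16.1 m

Inner dimensions: h_i = 221 − 2×16 = 189.0 mm, b_i = 192 − 2×16 = 160.0 mm
Weak-axis I_min = (h_o·b_o³ − h_i·b_i³)/12 with b_o = 192, b_i = 160.0 mm (shorter outer/inner sides).
I_min = (221×192³ − 189.0×160.0³)/12 = 6.584×10^7 mm⁴
I = 6.584×10^-5 m⁴
Required critical load P_cr = n·P = 2.1 × 21.2 = 44.52 kN = 4.452×10^4 N
From P_cr = π²EI/(K·L)²:  L = (1/K)·√(π²EI/P_cr) = (1/2)·√(π²×7.10×10^10×6.584×10^-5/4.452×10^4)
L = 16.1 m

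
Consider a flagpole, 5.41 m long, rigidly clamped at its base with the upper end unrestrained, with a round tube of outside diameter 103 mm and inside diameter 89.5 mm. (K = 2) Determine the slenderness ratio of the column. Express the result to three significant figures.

d_o = 103 mm, d_i = 89.5 mm
I = π(d_o⁴ − d_i⁴)/64 = π(103⁴ − 89.50⁴)/64 = 2.375×10^6 mm⁴
A = 2.041×10^3 mm²;  r_min = √(I/A) = √(2.375×10^6/2.041×10^3) = 34.11 mm
L_e = K·L = 2 × 5.41 m = 10.82 m = 10820 mm
λ = L_e / r_min = 10820 / 34.11 = 317

λ ≈ 317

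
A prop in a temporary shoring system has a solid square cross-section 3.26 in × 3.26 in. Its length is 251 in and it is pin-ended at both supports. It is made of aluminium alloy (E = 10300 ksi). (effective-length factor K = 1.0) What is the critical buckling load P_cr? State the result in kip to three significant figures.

P_cr ≈ 15.2 kip

I = a⁴/12 = 3.26⁴/12 = 9.412 in⁴
Effective length L_e = K·L = 1 × 251 = 251.0 in
P_cr = π²EI / L_e² = π² × 10300×10³ × 9.412 / 251.0² = 1.519×10^4 lb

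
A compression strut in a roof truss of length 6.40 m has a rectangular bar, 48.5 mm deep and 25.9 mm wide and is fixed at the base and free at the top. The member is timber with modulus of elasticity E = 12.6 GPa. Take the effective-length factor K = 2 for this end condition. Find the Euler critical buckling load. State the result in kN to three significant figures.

Buckling occurs about the weak axis: I_min = h·b³/12 with b = 25.9 mm (the shorter side).
I_min = 48.5×25.9³/12 = 7.022×10^4 mm⁴
I = 7.022×10^4 mm⁴ = 7.022×10^-8 m⁴
Effective length L_e = K·L = 2 × 6.40 = 12.80 m
P_cr = π²EI / L_e² = π² × 12.6×10⁹ × 7.022×10^-8 / 12.80² = 53.30 N

P_cr ≈ 0.0533 kN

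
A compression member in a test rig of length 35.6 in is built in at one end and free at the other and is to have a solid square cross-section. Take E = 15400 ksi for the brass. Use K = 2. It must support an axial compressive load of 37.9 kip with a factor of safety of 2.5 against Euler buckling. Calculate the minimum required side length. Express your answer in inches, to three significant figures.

a ≈ 2.48 in

Required P_cr = n·P = 2.5 × 37.9 = 94.75 kip
L_e = K·L = 2 × 35.6 = 71.20 in
Required I = P_cr·L_e²/(π²E) = 9.475×10^4 × 71.20² / (π² × 1.54×10^7) = 3.160 in⁴
Solid square: I = a⁴/12  ⇒  a = (12I)^(1/4) = (12×3.160)^(1/4) = 2.48 in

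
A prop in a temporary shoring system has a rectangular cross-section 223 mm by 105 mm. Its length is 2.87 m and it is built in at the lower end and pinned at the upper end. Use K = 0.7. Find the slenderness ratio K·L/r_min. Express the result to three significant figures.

For a rectangle r_min = b/√12 = 105/√12 = 30.31 mm
L_e = K·L = 0.7 × 2.87 m = 2.009 m = 2009.0 mm
λ = L_e / r_min = 2009.0 / 30.31 = 66.3

λ ≈ 66.3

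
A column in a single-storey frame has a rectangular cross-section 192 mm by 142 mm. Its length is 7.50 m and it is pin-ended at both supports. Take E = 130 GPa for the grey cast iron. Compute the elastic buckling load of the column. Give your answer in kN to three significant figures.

P_cr ≈ 1040 kN

Buckling occurs about the weak axis: I_min = h·b³/12 with b = 142 mm (the shorter side).
I_min = 192×142³/12 = 4.581×10^7 mm⁴
I = 4.581×10^7 mm⁴ = 4.581×10^-5 m⁴
Effective length L_e = K·L = 1 × 7.50 = 7.500 m
P_cr = π²EI / L_e² = π² × 130×10⁹ × 4.581×10^-5 / 7.500² = 1.045×10^6 N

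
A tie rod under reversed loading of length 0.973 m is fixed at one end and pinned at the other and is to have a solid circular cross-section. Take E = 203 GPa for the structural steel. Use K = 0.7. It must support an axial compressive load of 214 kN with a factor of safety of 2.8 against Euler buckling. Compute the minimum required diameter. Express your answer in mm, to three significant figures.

Required P_cr = n·P = 2.8 × 214 = 599.2 kN
L_e = K·L = 0.7 × 0.973 = 0.6811 m
Required I = P_cr·L_e²/(π²E) = 5.992×10^5 × 0.6811² / (π² × 2.03×10^11) = 1.387×10^-7 m⁴
I_req = 1.387×10^5 mm⁴
Solid circle: I = πd⁴/64  ⇒  d = (64I/π)^(1/4) = (64×1.387×10^5/π)^(1/4) = 41.0 mm

d ≈ 41.0 mm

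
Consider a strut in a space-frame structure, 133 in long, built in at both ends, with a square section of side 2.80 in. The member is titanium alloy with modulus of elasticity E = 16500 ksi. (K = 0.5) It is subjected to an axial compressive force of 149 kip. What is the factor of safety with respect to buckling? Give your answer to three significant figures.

I = a⁴/12 = 2.80⁴/12 = 5.122 in⁴
Effective length L_e = K·L = 0.5 × 133 = 66.50 in
P_cr = π²EI / L_e² = π² × 16500×10³ × 5.122 / 66.50² = 1.886×10^5 lb
Factor of safety n = P_cr / P = 188.62 / 149 = 1.27

n ≈ 1.27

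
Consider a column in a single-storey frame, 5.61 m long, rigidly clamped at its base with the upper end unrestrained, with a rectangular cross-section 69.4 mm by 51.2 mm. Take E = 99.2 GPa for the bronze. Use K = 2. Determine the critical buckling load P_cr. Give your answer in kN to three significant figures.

P_cr ≈ 6.04 kN

Buckling occurs about the weak axis: I_min = h·b³/12 with b = 51.2 mm (the shorter side).
I_min = 69.4×51.2³/12 = 7.762×10^5 mm⁴
I = 7.762×10^5 mm⁴ = 7.762×10^-7 m⁴
Effective length L_e = K·L = 2 × 5.61 = 11.22 m
P_cr = π²EI / L_e² = π² × 99.2×10⁹ × 7.762×10^-7 / 11.22² = 6.037×10^3 N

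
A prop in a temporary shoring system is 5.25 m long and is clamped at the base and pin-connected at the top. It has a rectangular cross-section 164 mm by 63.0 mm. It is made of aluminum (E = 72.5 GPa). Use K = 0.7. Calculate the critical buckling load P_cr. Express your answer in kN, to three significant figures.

P_cr ≈ 181 kN

Buckling occurs about the weak axis: I_min = h·b³/12 with b = 63.0 mm (the shorter side).
I_min = 164×63.0³/12 = 3.417×10^6 mm⁴
I = 3.417×10^6 mm⁴ = 3.417×10^-6 m⁴
Effective length L_e = K·L = 0.7 × 5.25 = 3.675 m
P_cr = π²EI / L_e² = π² × 72.5×10⁹ × 3.417×10^-6 / 3.675² = 1.811×10^5 N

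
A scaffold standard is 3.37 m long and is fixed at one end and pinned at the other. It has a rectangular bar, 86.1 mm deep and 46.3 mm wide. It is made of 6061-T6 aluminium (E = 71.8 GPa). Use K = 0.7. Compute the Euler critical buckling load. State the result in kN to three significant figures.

P_cr ≈ 90.7 kN

Buckling occurs about the weak axis: I_min = h·b³/12 with b = 46.3 mm (the shorter side).
I_min = 86.1×46.3³/12 = 7.121×10^5 mm⁴
I = 7.121×10^5 mm⁴ = 7.121×10^-7 m⁴
Effective length L_e = K·L = 0.7 × 3.37 = 2.359 m
P_cr = π²EI / L_e² = π² × 71.8×10⁹ × 7.121×10^-7 / 2.359² = 9.068×10^4 N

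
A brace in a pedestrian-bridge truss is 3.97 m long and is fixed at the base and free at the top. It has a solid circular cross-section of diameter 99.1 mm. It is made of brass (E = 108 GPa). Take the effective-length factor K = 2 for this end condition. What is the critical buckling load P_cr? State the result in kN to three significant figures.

P_cr ≈ 80.0 kN

I = πd⁴/64 = π×99.1⁴/64 = 4.734×10^6 mm⁴
I = 4.734×10^6 mm⁴ = 4.734×10^-6 m⁴
Effective length L_e = K·L = 2 × 3.97 = 7.940 m
P_cr = π²EI / L_e² = π² × 108×10⁹ × 4.734×10^-6 / 7.940² = 8.005×10^4 N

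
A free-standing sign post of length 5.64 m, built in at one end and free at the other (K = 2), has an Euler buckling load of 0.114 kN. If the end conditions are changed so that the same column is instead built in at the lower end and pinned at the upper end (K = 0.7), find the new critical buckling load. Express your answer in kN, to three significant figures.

P_cr ≈ 0.931 kN

P_cr ∝ 1/K², so P_cr,new = P_cr,old × (K_old/K_new)² = 0.114 × (2/0.7)²
= 0.114 × 8.163 = 0.931 kN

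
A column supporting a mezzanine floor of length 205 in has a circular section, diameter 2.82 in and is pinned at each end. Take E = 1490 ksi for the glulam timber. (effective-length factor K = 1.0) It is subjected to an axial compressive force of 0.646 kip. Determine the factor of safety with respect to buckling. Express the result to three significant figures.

n ≈ 1.68

I = πd⁴/64 = π×2.82⁴/64 = 3.104 in⁴
Effective length L_e = K·L = 1 × 205 = 205.0 in
P_cr = π²EI / L_e² = π² × 1490×10³ × 3.104 / 205.0² = 1.086×10^3 lb
Factor of safety n = P_cr / P = 1.0863 / 0.646 = 1.68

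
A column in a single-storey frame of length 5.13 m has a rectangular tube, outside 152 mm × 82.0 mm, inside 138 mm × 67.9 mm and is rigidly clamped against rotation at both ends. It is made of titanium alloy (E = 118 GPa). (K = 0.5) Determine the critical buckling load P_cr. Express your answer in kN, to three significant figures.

Weak-axis I_min = (h_o·b_o³ − h_i·b_i³)/12 with b_o = 82.0, b_i = 67.90 mm (shorter outer/inner sides).
I_min = (152×82.0³ − 138.0×67.90³)/12 = 3.384×10^6 mm⁴
I = 3.384×10^6 mm⁴ = 3.384×10^-6 m⁴
Effective length L_e = K·L = 0.5 × 5.13 = 2.565 m
P_cr = π²EI / L_e² = π² × 118×10⁹ × 3.384×10^-6 / 2.565² = 5.990×10^5 N

P_cr ≈ 599 kN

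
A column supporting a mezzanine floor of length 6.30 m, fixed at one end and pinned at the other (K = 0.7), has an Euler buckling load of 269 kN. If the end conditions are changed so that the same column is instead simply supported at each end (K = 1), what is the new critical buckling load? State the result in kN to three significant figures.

P_cr ≈ 132 kN

P_cr ∝ 1/K², so P_cr,new = P_cr,old × (K_old/K_new)² = 269 × (0.7/1)²
= 269 × 0.4900 = 132 kN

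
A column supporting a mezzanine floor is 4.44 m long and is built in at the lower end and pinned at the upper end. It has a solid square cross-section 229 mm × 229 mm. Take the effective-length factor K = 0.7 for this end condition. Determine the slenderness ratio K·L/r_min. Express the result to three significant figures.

λ ≈ 47.0

I = a⁴/12 = 229⁴/12 = 2.292×10^8 mm⁴
A = 5.244×10^4 mm²;  r_min = √(I/A) = √(2.292×10^8/5.244×10^4) = 66.11 mm
L_e = K·L = 0.7 × 4.44 m = 3.108 m = 3108.0 mm
λ = L_e / r_min = 3108.0 / 66.11 = 47.0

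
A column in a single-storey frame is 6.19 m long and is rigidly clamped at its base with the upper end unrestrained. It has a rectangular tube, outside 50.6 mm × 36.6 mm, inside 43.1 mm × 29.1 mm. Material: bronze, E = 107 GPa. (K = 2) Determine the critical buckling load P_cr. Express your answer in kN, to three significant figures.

P_cr ≈ 0.815 kN

Weak-axis I_min = (h_o·b_o³ − h_i·b_i³)/12 with b_o = 36.6, b_i = 29.10 mm (shorter outer/inner sides).
I_min = (50.6×36.6³ − 43.10×29.10³)/12 = 1.182×10^5 mm⁴
I = 1.182×10^5 mm⁴ = 1.182×10^-7 m⁴
Effective length L_e = K·L = 2 × 6.19 = 12.38 m
P_cr = π²EI / L_e² = π² × 107×10⁹ × 1.182×10^-7 / 12.38² = 814.6 N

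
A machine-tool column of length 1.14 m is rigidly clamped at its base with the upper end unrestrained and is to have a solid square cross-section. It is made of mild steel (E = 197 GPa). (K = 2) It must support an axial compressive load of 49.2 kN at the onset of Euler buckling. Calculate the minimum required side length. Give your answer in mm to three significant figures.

a ≈ 35.4 mm

L_e = K·L = 2 × 1.14 = 2.280 m
Required I = P_cr·L_e²/(π²E) = 4.920×10^4 × 2.280² / (π² × 1.97×10^11) = 1.315×10^-7 m⁴
I_req = 1.315×10^5 mm⁴
Solid square: I = a⁴/12  ⇒  a = (12I)^(1/4) = (12×1.315×10^5)^(1/4) = 35.4 mm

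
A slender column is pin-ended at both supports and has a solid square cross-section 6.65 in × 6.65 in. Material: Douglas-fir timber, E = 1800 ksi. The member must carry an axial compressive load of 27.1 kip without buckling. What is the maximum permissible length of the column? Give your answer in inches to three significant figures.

I = a⁴/12 = 6.65⁴/12 = 163.0 in⁴
At the buckling limit P_cr = P = 2.710×10^4 lb
From P_cr = π²EI/(K·L)²:  L = (1/K)·√(π²EI/P_cr) = (1/1)·√(π²×1.80×10^6×163.0/2.710×10^4)
L = 327 in

L_max ≈ 327 in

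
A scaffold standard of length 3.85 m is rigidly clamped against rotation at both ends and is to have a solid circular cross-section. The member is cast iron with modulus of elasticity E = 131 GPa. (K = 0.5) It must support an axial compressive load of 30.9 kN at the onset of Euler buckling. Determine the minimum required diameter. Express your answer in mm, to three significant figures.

L_e = K·L = 0.5 × 3.85 = 1.925 m
Required I = P_cr·L_e²/(π²E) = 3.090×10^4 × 1.925² / (π² × 1.31×10^11) = 8.856×10^-8 m⁴
I_req = 8.856×10^4 mm⁴
Solid circle: I = πd⁴/64  ⇒  d = (64I/π)^(1/4) = (64×8.856×10^4/π)^(1/4) = 36.6 mm

d ≈ 36.6 mm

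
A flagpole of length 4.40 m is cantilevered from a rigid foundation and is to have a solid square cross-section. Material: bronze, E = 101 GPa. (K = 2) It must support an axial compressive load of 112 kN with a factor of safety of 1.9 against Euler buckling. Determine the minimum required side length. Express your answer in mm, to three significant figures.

Required P_cr = n·P = 1.9 × 112 = 212.8 kN
L_e = K·L = 2 × 4.40 = 8.800 m
Required I = P_cr·L_e²/(π²E) = 2.128×10^5 × 8.800² / (π² × 1.01×10^11) = 1.653×10^-5 m⁴
I_req = 1.653×10^7 mm⁴
Solid square: I = a⁴/12  ⇒  a = (12I)^(1/4) = (12×1.653×10^7)^(1/4) = 119 mm

a ≈ 119 mm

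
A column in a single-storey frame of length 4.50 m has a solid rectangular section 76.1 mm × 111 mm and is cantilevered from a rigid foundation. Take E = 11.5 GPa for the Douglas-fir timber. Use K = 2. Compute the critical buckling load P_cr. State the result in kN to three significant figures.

Buckling occurs about the weak axis: I_min = h·b³/12 with b = 76.1 mm (the shorter side).
I_min = 111×76.1³/12 = 4.077×10^6 mm⁴
I = 4.077×10^6 mm⁴ = 4.077×10^-6 m⁴
Effective length L_e = K·L = 2 × 4.50 = 9.000 m
P_cr = π²EI / L_e² = π² × 11.5×10⁹ × 4.077×10^-6 / 9.000² = 5.712×10^3 N

P_cr ≈ 5.71 kN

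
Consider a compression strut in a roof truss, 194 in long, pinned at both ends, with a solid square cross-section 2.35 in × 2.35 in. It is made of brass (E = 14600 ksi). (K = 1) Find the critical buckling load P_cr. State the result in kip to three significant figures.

P_cr ≈ 9.73 kip

I = a⁴/12 = 2.35⁴/12 = 2.542 in⁴
Effective length L_e = K·L = 1 × 194 = 194.0 in
P_cr = π²EI / L_e² = π² × 14600×10³ × 2.542 / 194.0² = 9.731×10^3 lb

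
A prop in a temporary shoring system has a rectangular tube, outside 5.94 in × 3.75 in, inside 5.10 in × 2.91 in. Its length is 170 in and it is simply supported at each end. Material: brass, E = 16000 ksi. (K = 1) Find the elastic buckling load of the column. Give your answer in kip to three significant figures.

P_cr ≈ 85.4 kip

Weak-axis I_min = (h_o·b_o³ − h_i·b_i³)/12 with b_o = 3.75, b_i = 2.910 in (shorter outer/inner sides).
I_min = (5.94×3.75³ − 5.100×2.910³)/12 = 15.63 in⁴
Effective length L_e = K·L = 1 × 170 = 170.0 in
P_cr = π²EI / L_e² = π² × 16000×10³ × 15.63 / 170.0² = 8.541×10^4 lb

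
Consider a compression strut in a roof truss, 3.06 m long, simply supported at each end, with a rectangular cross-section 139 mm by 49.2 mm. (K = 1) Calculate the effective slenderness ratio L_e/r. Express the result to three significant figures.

λ ≈ 215

For a rectangle r_min = b/√12 = 49.2/√12 = 14.20 mm
L_e = K·L = 1 × 3.06 m = 3.060 m = 3060.0 mm
λ = L_e / r_min = 3060.0 / 14.20 = 215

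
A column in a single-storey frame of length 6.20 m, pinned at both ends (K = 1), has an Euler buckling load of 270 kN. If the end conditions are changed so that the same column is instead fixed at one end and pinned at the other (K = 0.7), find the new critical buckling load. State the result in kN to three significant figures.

P_cr ∝ 1/K², so P_cr,new = P_cr,old × (K_old/K_new)² = 270 × (1/0.7)²
= 270 × 2.041 = 551 kN

P_cr ≈ 551 kN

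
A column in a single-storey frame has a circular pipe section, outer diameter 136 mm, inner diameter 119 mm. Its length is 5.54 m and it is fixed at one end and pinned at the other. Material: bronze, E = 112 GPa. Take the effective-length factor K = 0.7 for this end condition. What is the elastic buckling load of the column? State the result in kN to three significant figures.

d_o = 136 mm, d_i = 119 mm
I = π(d_o⁴ − d_i⁴)/64 = π(136⁴ − 119.0⁴)/64 = 6.949×10^6 mm⁴
I = 6.949×10^6 mm⁴ = 6.949×10^-6 m⁴
Effective length L_e = K·L = 0.7 × 5.54 = 3.878 m
P_cr = π²EI / L_e² = π² × 112×10⁹ × 6.949×10^-6 / 3.878² = 5.108×10^5 N

P_cr ≈ 511 kN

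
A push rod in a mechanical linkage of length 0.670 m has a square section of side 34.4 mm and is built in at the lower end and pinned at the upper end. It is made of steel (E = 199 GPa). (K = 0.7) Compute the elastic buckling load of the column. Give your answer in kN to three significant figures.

I = a⁴/12 = 34.4⁴/12 = 1.167×10^5 mm⁴
I = 1.167×10^5 mm⁴ = 1.167×10^-7 m⁴
Effective length L_e = K·L = 0.7 × 0.670 = 0.4690 m
P_cr = π²EI / L_e² = π² × 199×10⁹ × 1.167×10^-7 / 0.4690² = 1.042×10^6 N

P_cr ≈ 1040 kN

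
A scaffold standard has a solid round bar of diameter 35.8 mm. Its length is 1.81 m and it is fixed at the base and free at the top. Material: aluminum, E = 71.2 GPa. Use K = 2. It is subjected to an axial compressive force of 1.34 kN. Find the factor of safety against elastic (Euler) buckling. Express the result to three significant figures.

n ≈ 3.23

I = πd⁴/64 = π×35.8⁴/64 = 8.063×10^4 mm⁴
I = 8.063×10^4 mm⁴ = 8.063×10^-8 m⁴
Effective length L_e = K·L = 2 × 1.81 = 3.620 m
P_cr = π²EI / L_e² = π² × 71.2×10⁹ × 8.063×10^-8 / 3.620² = 4.324×10^3 N
Factor of safety n = P_cr / P = 4.3238 / 1.34 = 3.23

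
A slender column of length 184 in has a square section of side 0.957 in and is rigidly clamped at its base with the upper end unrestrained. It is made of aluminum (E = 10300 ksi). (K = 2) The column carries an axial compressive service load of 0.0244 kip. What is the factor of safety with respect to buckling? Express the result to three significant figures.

n ≈ 2.15

I = a⁴/12 = 0.957⁴/12 = 6.990×10^-2 in⁴
Effective length L_e = K·L = 2 × 184 = 368.0 in
P_cr = π²EI / L_e² = π² × 10300×10³ × 6.990×10^-2 / 368.0² = 52.47 lb
Factor of safety n = P_cr / P = 0.052470 / 0.0244 = 2.15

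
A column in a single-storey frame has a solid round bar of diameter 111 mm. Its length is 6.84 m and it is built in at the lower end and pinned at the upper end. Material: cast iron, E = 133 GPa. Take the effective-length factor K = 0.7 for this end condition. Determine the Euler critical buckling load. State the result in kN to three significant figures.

I = πd⁴/64 = π×111⁴/64 = 7.452×10^6 mm⁴
I = 7.452×10^6 mm⁴ = 7.452×10^-6 m⁴
Effective length L_e = K·L = 0.7 × 6.84 = 4.788 m
P_cr = π²EI / L_e² = π² × 133×10⁹ × 7.452×10^-6 / 4.788² = 4.267×10^5 N

P_cr ≈ 427 kN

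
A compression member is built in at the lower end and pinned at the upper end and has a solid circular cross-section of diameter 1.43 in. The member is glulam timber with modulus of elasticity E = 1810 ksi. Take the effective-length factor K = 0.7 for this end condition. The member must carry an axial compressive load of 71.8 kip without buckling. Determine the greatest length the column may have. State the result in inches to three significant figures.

I = πd⁴/64 = π×1.43⁴/64 = 0.2053 in⁴
At the buckling limit P_cr = P = 7.180×10^4 lb
From P_cr = π²EI/(K·L)²:  L = (1/K)·√(π²EI/P_cr) = (1/0.7)·√(π²×1.81×10^6×0.2053/7.180×10^4)
L = 10.2 in

L_max ≈ 10.2 in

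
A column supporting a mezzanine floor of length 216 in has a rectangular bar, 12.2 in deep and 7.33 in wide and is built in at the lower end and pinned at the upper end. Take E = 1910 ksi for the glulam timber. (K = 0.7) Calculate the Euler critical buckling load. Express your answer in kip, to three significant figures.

Buckling occurs about the weak axis: I_min = h·b³/12 with b = 7.33 in (the shorter side).
I_min = 12.2×7.33³/12 = 400.4 in⁴
Effective length L_e = K·L = 0.7 × 216 = 151.2 in
P_cr = π²EI / L_e² = π² × 1910×10³ × 400.4 / 151.2² = 3.302×10^5 lb

P_cr ≈ 330 kip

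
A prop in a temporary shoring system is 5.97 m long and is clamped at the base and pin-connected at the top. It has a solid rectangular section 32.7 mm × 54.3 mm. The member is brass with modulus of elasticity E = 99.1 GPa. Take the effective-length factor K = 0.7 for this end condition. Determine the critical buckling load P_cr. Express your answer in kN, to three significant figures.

Buckling occurs about the weak axis: I_min = h·b³/12 with b = 32.7 mm (the shorter side).
I_min = 54.3×32.7³/12 = 1.582×10^5 mm⁴
I = 1.582×10^5 mm⁴ = 1.582×10^-7 m⁴
Effective length L_e = K·L = 0.7 × 5.97 = 4.179 m
P_cr = π²EI / L_e² = π² × 99.1×10⁹ × 1.582×10^-7 / 4.179² = 8.861×10^3 N

P_cr ≈ 8.86 kN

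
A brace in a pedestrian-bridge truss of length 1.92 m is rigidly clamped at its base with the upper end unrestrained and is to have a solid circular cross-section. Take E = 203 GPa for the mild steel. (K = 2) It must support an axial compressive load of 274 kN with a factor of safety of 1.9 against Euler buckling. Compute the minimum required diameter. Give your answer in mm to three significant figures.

Required P_cr = n·P = 1.9 × 274 = 520.6 kN
L_e = K·L = 2 × 1.92 = 3.840 m
Required I = P_cr·L_e²/(π²E) = 5.206×10^5 × 3.840² / (π² × 2.03×10^11) = 3.832×10^-6 m⁴
I_req = 3.832×10^6 mm⁴
Solid circle: I = πd⁴/64  ⇒  d = (64I/π)^(1/4) = (64×3.832×10^6/π)^(1/4) = 94.0 mm

d ≈ 94.0 mm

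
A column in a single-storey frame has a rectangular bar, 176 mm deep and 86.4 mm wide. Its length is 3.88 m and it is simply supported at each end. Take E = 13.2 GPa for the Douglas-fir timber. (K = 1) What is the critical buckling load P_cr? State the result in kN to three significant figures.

P_cr ≈ 81.9 kN

Buckling occurs about the weak axis: I_min = h·b³/12 with b = 86.4 mm (the shorter side).
I_min = 176×86.4³/12 = 9.460×10^6 mm⁴
I = 9.460×10^6 mm⁴ = 9.460×10^-6 m⁴
Effective length L_e = K·L = 1 × 3.88 = 3.880 m
P_cr = π²EI / L_e² = π² × 13.2×10⁹ × 9.460×10^-6 / 3.880² = 8.186×10^4 N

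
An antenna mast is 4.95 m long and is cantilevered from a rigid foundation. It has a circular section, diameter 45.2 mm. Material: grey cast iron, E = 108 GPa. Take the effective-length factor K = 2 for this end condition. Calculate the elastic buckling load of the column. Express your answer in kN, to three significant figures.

I = πd⁴/64 = π×45.2⁴/64 = 2.049×10^5 mm⁴
I = 2.049×10^5 mm⁴ = 2.049×10^-7 m⁴
Effective length L_e = K·L = 2 × 4.95 = 9.900 m
P_cr = π²EI / L_e² = π² × 108×10⁹ × 2.049×10^-7 / 9.900² = 2.228×10^3 N

P_cr ≈ 2.23 kN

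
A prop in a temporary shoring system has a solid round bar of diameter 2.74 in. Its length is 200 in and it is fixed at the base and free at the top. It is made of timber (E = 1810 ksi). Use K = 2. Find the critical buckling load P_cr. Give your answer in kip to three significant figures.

P_cr ≈ 0.309 kip

I = πd⁴/64 = π×2.74⁴/64 = 2.767 in⁴
Effective length L_e = K·L = 2 × 200 = 400.0 in
P_cr = π²EI / L_e² = π² × 1810×10³ × 2.767 / 400.0² = 308.9 lb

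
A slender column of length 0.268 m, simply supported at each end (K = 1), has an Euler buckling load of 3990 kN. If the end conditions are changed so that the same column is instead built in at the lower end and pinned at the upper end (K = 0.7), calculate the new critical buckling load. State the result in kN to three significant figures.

P_cr ≈ 8140 kN

P_cr ∝ 1/K², so P_cr,new = P_cr,old × (K_old/K_new)² = 3990 × (1/0.7)²
= 3990 × 2.041 = 8140 kN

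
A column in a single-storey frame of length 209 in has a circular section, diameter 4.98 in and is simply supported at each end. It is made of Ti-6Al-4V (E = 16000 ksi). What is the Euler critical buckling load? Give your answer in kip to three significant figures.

I = πd⁴/64 = π×4.98⁴/64 = 30.19 in⁴
Effective length L_e = K·L = 1 × 209 = 209.0 in
P_cr = π²EI / L_e² = π² × 16000×10³ × 30.19 / 209.0² = 1.091×10^5 lb

P_cr ≈ 109 kip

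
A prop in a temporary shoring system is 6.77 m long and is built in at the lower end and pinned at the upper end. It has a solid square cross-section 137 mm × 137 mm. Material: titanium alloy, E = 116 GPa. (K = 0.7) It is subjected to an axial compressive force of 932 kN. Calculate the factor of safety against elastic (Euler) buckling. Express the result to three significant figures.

n ≈ 1.61

I = a⁴/12 = 137⁴/12 = 2.936×10^7 mm⁴
I = 2.936×10^7 mm⁴ = 2.936×10^-5 m⁴
Effective length L_e = K·L = 0.7 × 6.77 = 4.739 m
P_cr = π²EI / L_e² = π² × 116×10⁹ × 2.936×10^-5 / 4.739² = 1.497×10^6 N
Factor of safety n = P_cr / P = 1496.5 / 932 = 1.61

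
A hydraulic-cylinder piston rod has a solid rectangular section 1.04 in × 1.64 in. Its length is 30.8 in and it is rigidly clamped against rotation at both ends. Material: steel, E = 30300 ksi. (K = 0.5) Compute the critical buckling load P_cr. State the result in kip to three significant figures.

P_cr ≈ 194 kip

Buckling occurs about the weak axis: I_min = h·b³/12 with b = 1.04 in (the shorter side).
I_min = 1.64×1.04³/12 = 0.1537 in⁴
Effective length L_e = K·L = 0.5 × 30.8 = 15.40 in
P_cr = π²EI / L_e² = π² × 30300×10³ × 0.1537 / 15.40² = 1.938×10^5 lb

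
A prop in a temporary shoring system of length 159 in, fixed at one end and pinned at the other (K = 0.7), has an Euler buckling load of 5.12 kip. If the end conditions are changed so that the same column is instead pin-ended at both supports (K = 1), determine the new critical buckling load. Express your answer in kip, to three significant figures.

P_cr ∝ 1/K², so P_cr,new = P_cr,old × (K_old/K_new)² = 5.12 × (0.7/1)²
= 5.12 × 0.4900 = 2.51 kip

P_cr ≈ 2.51 kip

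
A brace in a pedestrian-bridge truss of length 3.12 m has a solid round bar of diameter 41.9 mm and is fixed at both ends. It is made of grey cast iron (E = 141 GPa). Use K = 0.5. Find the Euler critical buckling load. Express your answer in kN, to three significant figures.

I = πd⁴/64 = π×41.9⁴/64 = 1.513×10^5 mm⁴
I = 1.513×10^5 mm⁴ = 1.513×10^-7 m⁴
Effective length L_e = K·L = 0.5 × 3.12 = 1.560 m
P_cr = π²EI / L_e² = π² × 141×10⁹ × 1.513×10^-7 / 1.560² = 8.652×10^4 N

P_cr ≈ 86.5 kN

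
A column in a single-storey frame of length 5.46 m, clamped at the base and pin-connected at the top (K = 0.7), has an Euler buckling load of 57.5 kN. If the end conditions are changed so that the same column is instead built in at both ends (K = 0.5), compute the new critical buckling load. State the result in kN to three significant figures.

P_cr ≈ 113 kN

P_cr ∝ 1/K², so P_cr,new = P_cr,old × (K_old/K_new)² = 57.5 × (0.7/0.5)²
= 57.5 × 1.960 = 113 kN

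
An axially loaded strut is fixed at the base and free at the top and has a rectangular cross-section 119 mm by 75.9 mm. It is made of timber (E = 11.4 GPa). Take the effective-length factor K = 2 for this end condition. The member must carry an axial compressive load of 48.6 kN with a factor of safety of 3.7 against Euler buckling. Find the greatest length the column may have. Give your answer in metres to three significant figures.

Buckling occurs about the weak axis: I_min = h·b³/12 with b = 75.9 mm (the shorter side).
I_min = 119×75.9³/12 = 4.336×10^6 mm⁴
I = 4.336×10^-6 m⁴
Required critical load P_cr = n·P = 3.7 × 48.6 = 179.8 kN = 1.798×10^5 N
From P_cr = π²EI/(K·L)²:  L = (1/K)·√(π²EI/P_cr) = (1/2)·√(π²×1.14×10^10×4.336×10^-6/1.798×10^5)
L = 0.824 m

L_max ≈ 0.824 m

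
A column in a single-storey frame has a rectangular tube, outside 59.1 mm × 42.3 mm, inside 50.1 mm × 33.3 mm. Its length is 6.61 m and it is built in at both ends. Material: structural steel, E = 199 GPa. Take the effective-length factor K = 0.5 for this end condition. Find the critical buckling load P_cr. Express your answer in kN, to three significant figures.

Weak-axis I_min = (h_o·b_o³ − h_i·b_i³)/12 with b_o = 42.3, b_i = 33.30 mm (shorter outer/inner sides).
I_min = (59.1×42.3³ − 50.10×33.30³)/12 = 2.186×10^5 mm⁴
I = 2.186×10^5 mm⁴ = 2.186×10^-7 m⁴
Effective length L_e = K·L = 0.5 × 6.61 = 3.305 m
P_cr = π²EI / L_e² = π² × 199×10⁹ × 2.186×10^-7 / 3.305² = 3.930×10^4 N

P_cr ≈ 39.3 kN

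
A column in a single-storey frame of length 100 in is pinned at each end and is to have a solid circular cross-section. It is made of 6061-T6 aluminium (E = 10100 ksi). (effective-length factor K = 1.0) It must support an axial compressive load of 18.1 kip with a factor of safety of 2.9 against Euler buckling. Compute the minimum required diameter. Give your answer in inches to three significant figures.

Required P_cr = n·P = 2.9 × 18.1 = 52.49 kip
L_e = K·L = 1 × 100 = 100.0 in
Required I = P_cr·L_e²/(π²E) = 5.249×10^4 × 100.0² / (π² × 1.01×10^7) = 5.266 in⁴
Solid circle: I = πd⁴/64  ⇒  d = (64I/π)^(1/4) = (64×5.266/π)^(1/4) = 3.22 in

d ≈ 3.22 in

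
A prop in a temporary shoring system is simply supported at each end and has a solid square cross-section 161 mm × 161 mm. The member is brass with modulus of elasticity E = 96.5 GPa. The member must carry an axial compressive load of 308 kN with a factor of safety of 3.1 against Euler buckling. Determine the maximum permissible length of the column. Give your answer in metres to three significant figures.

I = a⁴/12 = 161⁴/12 = 5.599×10^7 mm⁴
I = 5.599×10^-5 m⁴
Required critical load P_cr = n·P = 3.1 × 308 = 954.8 kN = 9.548×10^5 N
From P_cr = π²EI/(K·L)²:  L = (1/K)·√(π²EI/P_cr) = (1/1)·√(π²×9.65×10^10×5.599×10^-5/9.548×10^5)
L = 7.47 m

L_max ≈ 7.47 m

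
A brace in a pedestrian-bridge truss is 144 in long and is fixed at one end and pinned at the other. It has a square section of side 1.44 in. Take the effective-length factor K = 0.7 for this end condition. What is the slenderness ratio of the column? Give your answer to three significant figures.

I = a⁴/12 = 1.44⁴/12 = 0.3583 in⁴
A = 2.074 in²;  r_min = √(I/A) = √(0.3583/2.074) = 0.4157 in
L_e = K·L = 0.7 × 144 = 100.8 in
λ = L_e / r_min = 100.80 / 0.4157 = 242

λ ≈ 242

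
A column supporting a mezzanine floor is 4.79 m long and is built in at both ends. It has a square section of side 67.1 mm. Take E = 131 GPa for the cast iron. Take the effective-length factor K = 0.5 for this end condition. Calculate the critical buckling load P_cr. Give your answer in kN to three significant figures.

P_cr ≈ 381 kN

I = a⁴/12 = 67.1⁴/12 = 1.689×10^6 mm⁴
I = 1.689×10^6 mm⁴ = 1.689×10^-6 m⁴
Effective length L_e = K·L = 0.5 × 4.79 = 2.395 m
P_cr = π²EI / L_e² = π² × 131×10⁹ × 1.689×10^-6 / 2.395² = 3.808×10^5 N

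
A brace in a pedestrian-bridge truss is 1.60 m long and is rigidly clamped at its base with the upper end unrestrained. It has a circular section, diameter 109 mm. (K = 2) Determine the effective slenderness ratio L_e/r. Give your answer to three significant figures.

For a solid circle r = d/4 = 109/4 = 27.25 mm
L_e = K·L = 2 × 1.60 m = 3.200 m = 3200.0 mm
λ = L_e / r_min = 3200.0 / 27.25 = 117

λ ≈ 117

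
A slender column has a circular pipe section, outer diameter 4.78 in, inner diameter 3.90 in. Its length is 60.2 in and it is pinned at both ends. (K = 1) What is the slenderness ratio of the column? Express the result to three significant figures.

λ ≈ 39.0

d_o = 4.78 in, d_i = 3.90 in
I = π(d_o⁴ − d_i⁴)/64 = π(4.78⁴ − 3.900⁴)/64 = 14.27 in⁴
A = 5.999 in²;  r_min = √(I/A) = √(14.27/5.999) = 1.542 in
L_e = K·L = 1 × 60.2 = 60.20 in
λ = L_e / r_min = 60.200 / 1.542 = 39.0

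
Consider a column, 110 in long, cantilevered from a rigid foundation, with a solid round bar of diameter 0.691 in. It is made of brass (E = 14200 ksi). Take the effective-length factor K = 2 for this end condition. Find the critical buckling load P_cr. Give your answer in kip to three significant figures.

I = πd⁴/64 = π×0.691⁴/64 = 1.119×10^-2 in⁴
Effective length L_e = K·L = 2 × 110 = 220.0 in
P_cr = π²EI / L_e² = π² × 14200×10³ × 1.119×10^-2 / 220.0² = 32.41 lb

P_cr ≈ 0.0324 kip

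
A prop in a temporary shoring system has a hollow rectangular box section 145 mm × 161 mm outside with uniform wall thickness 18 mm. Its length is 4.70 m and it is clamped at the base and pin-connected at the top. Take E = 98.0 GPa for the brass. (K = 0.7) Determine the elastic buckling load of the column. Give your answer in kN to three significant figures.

P_cr ≈ 2450 kN

Inner dimensions: h_i = 161 − 2×18 = 125.0 mm, b_i = 145 − 2×18 = 109.0 mm
Weak-axis I_min = (h_o·b_o³ − h_i·b_i³)/12 with b_o = 145, b_i = 109.0 mm (shorter outer/inner sides).
I_min = (161×145³ − 125.0×109.0³)/12 = 2.741×10^7 mm⁴
I = 2.741×10^7 mm⁴ = 2.741×10^-5 m⁴
Effective length L_e = K·L = 0.7 × 4.70 = 3.290 m
P_cr = π²EI / L_e² = π² × 98.0×10⁹ × 2.741×10^-5 / 3.290² = 2.450×10^6 N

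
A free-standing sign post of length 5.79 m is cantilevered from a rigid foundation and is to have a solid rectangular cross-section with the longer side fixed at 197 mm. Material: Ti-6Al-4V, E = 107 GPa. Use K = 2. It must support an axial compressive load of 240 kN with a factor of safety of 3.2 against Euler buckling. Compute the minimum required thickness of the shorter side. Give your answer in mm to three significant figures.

b ≈ 181 mm

Required P_cr = n·P = 3.2 × 240 = 768.0 kN
L_e = K·L = 2 × 5.79 = 11.58 m
Required I = P_cr·L_e²/(π²E) = 7.680×10^5 × 11.58² / (π² × 1.07×10^11) = 9.752×10^-5 m⁴
I_req = 9.752×10^7 mm⁴
Rectangle, weak axis: I_min = h·b³/12 with h = 197 mm fixed  ⇒  b = (12I/h)^(1/3) = 181 mm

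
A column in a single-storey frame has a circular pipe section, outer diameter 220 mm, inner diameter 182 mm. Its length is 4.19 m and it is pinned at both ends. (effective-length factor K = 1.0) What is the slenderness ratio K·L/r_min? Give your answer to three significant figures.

d_o = 220 mm, d_i = 182 mm
I = π(d_o⁴ − d_i⁴)/64 = π(220⁴ − 182.0⁴)/64 = 6.113×10^7 mm⁴
A = 1.200×10^4 mm²;  r_min = √(I/A) = √(6.113×10^7/1.200×10^4) = 71.38 mm
L_e = K·L = 1 × 4.19 m = 4.190 m = 4190.0 mm
λ = L_e / r_min = 4190.0 / 71.38 = 58.7

λ ≈ 58.7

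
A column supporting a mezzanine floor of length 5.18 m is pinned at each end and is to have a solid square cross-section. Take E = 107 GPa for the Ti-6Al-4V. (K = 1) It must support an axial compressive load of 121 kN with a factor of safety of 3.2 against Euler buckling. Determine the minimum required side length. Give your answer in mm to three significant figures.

a ≈ 104 mm

Required P_cr = n·P = 3.2 × 121 = 387.2 kN
L_e = K·L = 1 × 5.18 = 5.180 m
Required I = P_cr·L_e²/(π²E) = 3.872×10^5 × 5.180² / (π² × 1.07×10^11) = 9.838×10^-6 m⁴
I_req = 9.838×10^6 mm⁴
Solid square: I = a⁴/12  ⇒  a = (12I)^(1/4) = (12×9.838×10^6)^(1/4) = 104 mm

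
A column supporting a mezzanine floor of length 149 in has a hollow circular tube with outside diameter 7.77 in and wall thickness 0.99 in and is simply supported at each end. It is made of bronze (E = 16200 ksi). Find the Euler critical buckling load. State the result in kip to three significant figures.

Inner diameter d_i = 7.77 − 2×0.99 = 5.790 in
I = π(d_o⁴ − d_i⁴)/64 = π(7.77⁴ − 5.790⁴)/64 = 123.8 in⁴
Effective length L_e = K·L = 1 × 149 = 149.0 in
P_cr = π²EI / L_e² = π² × 16200×10³ × 123.8 / 149.0² = 8.912×10^5 lb

P_cr ≈ 891 kip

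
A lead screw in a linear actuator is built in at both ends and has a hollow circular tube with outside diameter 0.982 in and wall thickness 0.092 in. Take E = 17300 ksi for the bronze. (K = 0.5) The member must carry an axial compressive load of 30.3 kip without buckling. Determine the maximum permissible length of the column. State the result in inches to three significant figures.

Inner diameter d_i = 0.982 − 2×0.092 = 0.7980 in
I = π(d_o⁴ − d_i⁴)/64 = π(0.982⁴ − 0.7980⁴)/64 = 2.574×10^-2 in⁴
At the buckling limit P_cr = P = 3.030×10^4 lb
From P_cr = π²EI/(K·L)²:  L = (1/K)·√(π²EI/P_cr) = (1/0.5)·√(π²×1.73×10^7×2.574×10^-2/3.030×10^4)
L = 24.1 in

L_max ≈ 24.1 in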